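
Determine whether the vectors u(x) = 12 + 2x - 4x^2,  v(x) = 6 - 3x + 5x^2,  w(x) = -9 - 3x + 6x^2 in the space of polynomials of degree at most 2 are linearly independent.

Write each element as a coordinate vector in ℝ³ using {1, x, x^2}.
Row-reduce the matrix whose columns are u, v, w.
The reduction yields 3 nonzero rows, so the rank is 3.
Since rank = 3 (the number of vectors), the set is linearly independent.

linearly independent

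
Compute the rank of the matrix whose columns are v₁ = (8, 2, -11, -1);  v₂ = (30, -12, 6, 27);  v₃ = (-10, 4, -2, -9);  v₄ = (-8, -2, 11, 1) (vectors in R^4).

Form the matrix with v₁, v₂, v₃, v₄ as columns and reduce.
Reduction leaves 2 leading entries, giving rank 2.

2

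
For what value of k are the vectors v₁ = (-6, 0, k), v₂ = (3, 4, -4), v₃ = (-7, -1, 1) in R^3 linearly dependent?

k = 0

The set is linearly dependent precisely when det[v₁; v₂; v₃] = 0.
Expanding, det = 25*k.
This vanishes exactly when k = 0.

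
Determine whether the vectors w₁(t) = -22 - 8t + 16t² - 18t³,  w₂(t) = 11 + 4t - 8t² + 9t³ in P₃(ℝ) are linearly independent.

linearly dependent

Take coordinates with respect to the standard basis {1, t, …, t³}.
Row-reduce the matrix whose columns are w₁, w₂.
The reduction yields 1 nonzero row, so the rank is 1.
Since rank 1 < 2, the set is linearly dependent.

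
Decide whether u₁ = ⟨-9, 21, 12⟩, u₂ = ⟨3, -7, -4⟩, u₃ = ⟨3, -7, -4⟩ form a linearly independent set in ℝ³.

Form the 3×3 matrix with these as columns; its determinant is 0.
A zero determinant means the columns are linearly dependent.

linearly dependent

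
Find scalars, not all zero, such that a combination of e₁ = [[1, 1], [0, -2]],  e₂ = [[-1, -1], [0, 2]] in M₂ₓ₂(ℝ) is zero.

Pass to coordinate vectors relative to the basis {E₁₁, E₁₂, E₂₁, E₂₂}.
Set up α₁e₁ + α₂e₂ = 0 and solve the homogeneous system.
One solution (up to scaling) is (1, 1).

e₁ + e₂ = 0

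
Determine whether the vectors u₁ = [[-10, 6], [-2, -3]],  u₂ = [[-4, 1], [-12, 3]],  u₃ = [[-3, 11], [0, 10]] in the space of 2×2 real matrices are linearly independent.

linearly independent

Write each element as a coordinate vector in ℝ⁴ using {E₁₁, E₁₂, E₂₁, E₂₂}.
Row-reduce the matrix whose columns are u₁, u₂, u₃.
The reduction yields 3 nonzero rows, so the rank is 3.
Since rank = 3 (the number of vectors), the set is linearly independent.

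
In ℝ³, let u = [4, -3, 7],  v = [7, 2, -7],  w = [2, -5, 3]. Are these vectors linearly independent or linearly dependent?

linearly independent

Place the vectors as rows of a 3×3 matrix and reduce to echelon form.
The reduction yields 3 nonzero rows, so the rank is 3.
Since rank = 3 (the number of vectors), the set is linearly independent.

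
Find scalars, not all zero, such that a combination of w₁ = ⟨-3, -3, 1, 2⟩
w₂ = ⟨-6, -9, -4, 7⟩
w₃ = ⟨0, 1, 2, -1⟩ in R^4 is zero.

2w₁ - w₂ - 3w₃ = 0

Solve the homogeneous system with w₁, w₂, w₃ as columns by row-reducing the coefficient matrix.
One solution (up to scaling) is (2, -1, -3).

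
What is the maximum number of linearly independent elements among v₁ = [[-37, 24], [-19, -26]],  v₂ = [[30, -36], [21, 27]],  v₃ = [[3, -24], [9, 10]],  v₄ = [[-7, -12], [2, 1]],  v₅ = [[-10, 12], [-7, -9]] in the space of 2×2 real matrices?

Pass to coordinate vectors with respect to the basis {E₁₁, E₁₂, E₂₁, E₂₂}.
Apply Gaussian elimination to the matrix whose rows are v₁, v₂, v₃, v₄, v₅.
The echelon form has 2 nonzero rows, so the rank is 2.
(With 5 elements in a 4-dimensional space the rank is at most 4.)

2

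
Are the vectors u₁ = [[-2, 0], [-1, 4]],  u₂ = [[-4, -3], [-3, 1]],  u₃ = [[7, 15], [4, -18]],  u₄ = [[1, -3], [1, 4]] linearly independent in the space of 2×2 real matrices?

Write each element as a coordinate vector in ℝ⁴ using {E₁₁, E₁₂, E₂₁, E₂₂}.
Place the vectors as rows of a 4×4 matrix and reduce to echelon form.
The reduction yields 3 nonzero rows, so the rank is 3.
Since rank 3 < 4, the set is linearly dependent.
Indeed u₁ + 2u₂ + u₃ + 3u₄ = 0.

linearly dependent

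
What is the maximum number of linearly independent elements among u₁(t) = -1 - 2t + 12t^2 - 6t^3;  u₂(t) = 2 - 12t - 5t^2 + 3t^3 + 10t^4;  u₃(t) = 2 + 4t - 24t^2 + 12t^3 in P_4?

Pass to coordinate vectors with respect to the basis {1, t, …, t^4}.
Row-reduce the 3×5 matrix with these as rows.
There are 2 pivot columns, so rank = 2.

2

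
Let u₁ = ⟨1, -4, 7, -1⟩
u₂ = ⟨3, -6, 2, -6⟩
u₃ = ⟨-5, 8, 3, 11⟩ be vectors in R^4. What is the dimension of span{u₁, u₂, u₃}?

Form the matrix with u₁, u₂, u₃ as columns and reduce.
Reduction leaves 2 leading entries, giving rank 2.

dim = 2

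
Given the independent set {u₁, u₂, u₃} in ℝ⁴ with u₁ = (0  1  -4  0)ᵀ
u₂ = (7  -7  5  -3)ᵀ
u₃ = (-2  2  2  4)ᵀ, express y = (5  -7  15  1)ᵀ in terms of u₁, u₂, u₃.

y = -2u₁ + u₂ + u₃

Set up the augmented matrix [u₁ | u₂ | u₃ | y] and row-reduce.
Row-reducing the augmented matrix gives the unique coefficients (a₁, a₂, a₃) = (-2, 1, 1).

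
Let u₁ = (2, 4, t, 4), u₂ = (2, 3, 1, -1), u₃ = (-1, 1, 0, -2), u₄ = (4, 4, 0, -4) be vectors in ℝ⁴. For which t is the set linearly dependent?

The vectors are dependent exactly when the determinant of the matrix with rows u₁, u₂, u₃, u₄ vanishes.
Cofactor expansion gives det = 72 - 20*t.
Solving 72 - 20*t = 0 yields t = 18/5.

t = 18/5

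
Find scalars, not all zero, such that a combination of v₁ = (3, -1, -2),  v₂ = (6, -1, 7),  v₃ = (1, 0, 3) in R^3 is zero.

Set up α₁v₁ + … + α₃v₃ = 0 and solve the homogeneous system.
One solution (up to scaling) is (1, -1, 3).

v₁ - v₂ + 3v₃ = 0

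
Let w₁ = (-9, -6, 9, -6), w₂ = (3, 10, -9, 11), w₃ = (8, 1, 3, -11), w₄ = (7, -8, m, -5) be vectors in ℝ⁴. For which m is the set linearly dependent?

m = -3/5

The set is linearly dependent precisely when det[w₁; w₂; w₃; w₄] = 0.
Cofactor expansion gives det = -825*m - 495.
This vanishes exactly when m = -3/5.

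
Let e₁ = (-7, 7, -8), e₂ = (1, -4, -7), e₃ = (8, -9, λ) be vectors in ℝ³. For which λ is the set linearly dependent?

λ = 45/7

The set is linearly dependent precisely when det[e₁; e₂; e₃] = 0.
Cofactor expansion gives det = 21*λ - 135.
This vanishes exactly when λ = 45/7.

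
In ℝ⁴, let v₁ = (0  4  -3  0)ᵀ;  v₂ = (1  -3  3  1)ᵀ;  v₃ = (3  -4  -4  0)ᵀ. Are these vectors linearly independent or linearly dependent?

linearly independent

Row-reduce the matrix whose columns are v₁, v₂, v₃.
The reduction yields 3 nonzero rows, so the rank is 3.
Since rank = 3 (the number of vectors), the set is linearly independent.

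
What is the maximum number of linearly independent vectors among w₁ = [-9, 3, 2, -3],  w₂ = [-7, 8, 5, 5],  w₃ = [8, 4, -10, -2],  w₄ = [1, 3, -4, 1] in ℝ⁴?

Apply Gaussian elimination to the matrix whose rows are w₁, w₂, w₃, w₄.
Reduction leaves 4 leading entries, giving rank 4.

4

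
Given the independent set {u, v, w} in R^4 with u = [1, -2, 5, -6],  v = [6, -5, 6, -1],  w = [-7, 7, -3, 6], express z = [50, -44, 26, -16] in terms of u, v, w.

z = -2u + 4v - 4w

Solve the system with u, v, w as columns and z as the right-hand side.
Row-reducing the augmented matrix gives the unique coefficients (a₁, a₂, a₃) = (-2, 4, -4).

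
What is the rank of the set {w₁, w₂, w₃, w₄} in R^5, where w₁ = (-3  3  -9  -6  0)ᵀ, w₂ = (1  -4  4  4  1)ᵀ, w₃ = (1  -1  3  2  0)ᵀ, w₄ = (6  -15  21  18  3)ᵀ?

2

Put the 5×4 matrix [w₁|w₂|w₃|w₄] into echelon form.
The echelon form has 2 nonzero rows, so the rank is 2.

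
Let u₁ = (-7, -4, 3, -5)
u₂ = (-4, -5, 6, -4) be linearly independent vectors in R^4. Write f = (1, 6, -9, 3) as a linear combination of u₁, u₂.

Write f = α₁u₁ + α₂u₂ and equate components.
Back-substitution yields (α₁, α₂) = (1, -2).

f = u₁ - 2u₂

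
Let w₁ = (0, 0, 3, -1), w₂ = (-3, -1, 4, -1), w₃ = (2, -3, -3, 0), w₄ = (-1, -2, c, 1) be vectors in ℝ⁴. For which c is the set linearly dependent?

The vectors are dependent exactly when the determinant of the matrix with rows w₁, w₂, w₃, w₄ vanishes.
The determinant works out to 11*c + 41.
This vanishes exactly when c = -41/11.

c = -41/11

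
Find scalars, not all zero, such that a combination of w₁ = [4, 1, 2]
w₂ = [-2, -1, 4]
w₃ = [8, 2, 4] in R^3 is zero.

Set up α₁w₁ + … + α₃w₃ = 0 and solve the homogeneous system.
One solution (up to scaling) is (2, 0, -1).

2w₁ - w₃ = 0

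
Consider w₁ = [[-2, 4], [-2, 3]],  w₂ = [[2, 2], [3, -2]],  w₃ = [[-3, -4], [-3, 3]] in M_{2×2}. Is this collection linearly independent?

linearly independent

Take coordinates with respect to the standard basis {E₁₁, E₁₂, E₂₁, E₂₂}.
Row-reduce the matrix whose columns are w₁, w₂, w₃.
The reduction yields 3 nonzero rows, so the rank is 3.
Since rank = 3 (the number of vectors), the set is linearly independent.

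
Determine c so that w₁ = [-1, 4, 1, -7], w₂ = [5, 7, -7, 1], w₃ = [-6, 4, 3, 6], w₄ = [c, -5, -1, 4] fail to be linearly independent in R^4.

The vectors are dependent exactly when the determinant of the matrix with rows w₁, w₂, w₃, w₄ vanishes.
Expanding, det = 561*c - 1122.
This vanishes exactly when c = 2.

c = 2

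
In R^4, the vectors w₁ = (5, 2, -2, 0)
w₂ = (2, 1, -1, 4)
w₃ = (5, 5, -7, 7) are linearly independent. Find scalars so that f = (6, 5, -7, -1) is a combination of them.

f = w₁ - 2w₂ + w₃

Solve the system with w₁, w₂, w₃ as columns and f as the right-hand side.
Back-substitution yields (c₁, c₂, c₃) = (1, -2, 1).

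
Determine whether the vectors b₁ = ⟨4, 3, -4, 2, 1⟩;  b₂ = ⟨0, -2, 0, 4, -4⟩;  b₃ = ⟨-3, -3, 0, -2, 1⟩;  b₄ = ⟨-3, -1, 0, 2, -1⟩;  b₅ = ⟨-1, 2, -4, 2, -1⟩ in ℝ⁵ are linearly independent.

Place the vectors as rows of a 5×5 matrix and reduce to echelon form.
The reduction yields 5 nonzero rows, so the rank is 5.
Since rank = 5 (the number of vectors), the set is linearly independent.

linearly independent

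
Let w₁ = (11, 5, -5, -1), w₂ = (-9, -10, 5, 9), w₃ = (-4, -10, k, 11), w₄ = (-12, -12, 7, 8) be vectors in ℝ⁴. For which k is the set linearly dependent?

k = 13/4

Dependence holds iff the 4×4 matrix [w₁ w₂ w₃ w₄] is singular.
Expanding, det = 140*k - 455.
This vanishes exactly when k = 13/4.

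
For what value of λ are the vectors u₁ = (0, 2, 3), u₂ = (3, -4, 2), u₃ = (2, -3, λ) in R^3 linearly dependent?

λ = 5/6

Dependence holds iff the 3×3 matrix [u₁ u₂ u₃] is singular.
The determinant works out to 5 - 6*λ.
Solving 5 - 6*λ = 0 yields λ = 5/6.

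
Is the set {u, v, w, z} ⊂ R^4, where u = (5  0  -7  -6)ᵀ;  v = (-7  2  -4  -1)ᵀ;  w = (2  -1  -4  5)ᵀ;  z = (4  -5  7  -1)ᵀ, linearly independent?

linearly independent

Place the vectors as rows of a 4×4 matrix and reduce to echelon form.
The reduction yields 4 nonzero rows, so the rank is 4.
Since rank = 4 (the number of vectors), the set is linearly independent.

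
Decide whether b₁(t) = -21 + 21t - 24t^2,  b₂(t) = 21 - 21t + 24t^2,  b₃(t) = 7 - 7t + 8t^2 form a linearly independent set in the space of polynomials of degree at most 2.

linearly dependent

Write each element as a coordinate vector in ℝ³ using {1, t, t^2}.
Form the 3×3 matrix with these as columns; its determinant is 0.
A zero determinant means the columns are linearly dependent.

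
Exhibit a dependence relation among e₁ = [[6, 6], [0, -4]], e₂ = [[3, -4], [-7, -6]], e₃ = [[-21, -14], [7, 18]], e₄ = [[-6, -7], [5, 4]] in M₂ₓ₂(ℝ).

Take coordinates with respect to {E₁₁, E₁₂, E₂₁, E₂₂}.
Solve the homogeneous system with e₁, e₂, e₃, e₄ as columns by row-reducing the coefficient matrix.
A generator of the null space is (3, 1, 1, 0).

3e₁ + e₂ + e₃ = 0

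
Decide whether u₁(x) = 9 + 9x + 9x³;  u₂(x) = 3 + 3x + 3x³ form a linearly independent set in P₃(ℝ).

Take coordinates with respect to the standard basis {1, x, …, x³}.
Place the vectors as rows of a 2×4 matrix and reduce to echelon form.
The reduction yields 1 nonzero row, so the rank is 1.
Since rank 1 < 2, the set is linearly dependent.
Indeed u₁ - 3u₂ = 0.

linearly dependent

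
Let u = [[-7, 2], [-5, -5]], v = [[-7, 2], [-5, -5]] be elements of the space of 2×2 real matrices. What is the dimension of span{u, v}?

Represent each element by its coordinate vector in ℝ⁴.
Row-reduce the 2×4 matrix with these as rows.
There is 1 pivot column, so rank = 1.

dim = 1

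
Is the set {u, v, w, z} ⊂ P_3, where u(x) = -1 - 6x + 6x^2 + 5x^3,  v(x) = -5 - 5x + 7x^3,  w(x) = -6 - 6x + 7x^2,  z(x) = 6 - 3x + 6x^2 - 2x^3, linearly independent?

Write each element as a coordinate vector in ℝ⁴ using {1, x, …, x^3}.
Row-reduce the matrix whose columns are u, v, w, z.
The reduction yields 4 nonzero rows, so the rank is 4.
Since rank = 4 (the number of vectors), the set is linearly independent.

linearly independent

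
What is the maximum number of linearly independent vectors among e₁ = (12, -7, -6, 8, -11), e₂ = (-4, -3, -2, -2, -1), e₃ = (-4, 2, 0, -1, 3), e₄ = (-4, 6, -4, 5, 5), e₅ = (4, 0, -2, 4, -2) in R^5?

3

Row-reduce the 5×5 matrix with these as rows.
Reduction leaves 3 leading entries, giving rank 3.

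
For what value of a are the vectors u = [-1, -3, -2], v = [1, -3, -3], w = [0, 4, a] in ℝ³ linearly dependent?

The vectors are dependent exactly when the determinant of the matrix with rows u, v, w vanishes.
Expanding, det = 6*a - 20.
Setting this to zero gives a = 10/3.

a = 10/3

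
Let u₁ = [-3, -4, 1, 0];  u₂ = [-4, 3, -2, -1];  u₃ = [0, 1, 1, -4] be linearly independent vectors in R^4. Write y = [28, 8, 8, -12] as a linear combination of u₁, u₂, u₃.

y = -4u₁ - 4u₂ + 4u₃

Set up the augmented matrix [u₁ | u₂ | u₃ | y] and row-reduce.
Back-substitution yields (α₁, α₂, α₃) = (-4, -4, 4).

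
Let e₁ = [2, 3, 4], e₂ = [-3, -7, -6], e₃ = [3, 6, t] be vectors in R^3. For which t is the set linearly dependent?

t = 6

Place the vectors as rows of a 3×3 matrix; dependence ⇔ determinant zero.
Expanding, det = 30 - 5*t.
Setting this to zero gives t = 6.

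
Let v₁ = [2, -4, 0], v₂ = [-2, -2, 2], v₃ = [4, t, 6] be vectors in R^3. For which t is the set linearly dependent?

t = -26

The vectors are dependent exactly when the determinant of the matrix with rows v₁, v₂, v₃ vanishes.
The determinant works out to -4*t - 104.
Solving -4*t - 104 = 0 yields t = -26.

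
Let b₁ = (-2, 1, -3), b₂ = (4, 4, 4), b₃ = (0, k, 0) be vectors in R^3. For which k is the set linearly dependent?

The set is linearly dependent precisely when det[b₁; b₂; b₃] = 0.
Cofactor expansion gives det = -4*k.
Solving -4*k = 0 yields k = 0.

k = 0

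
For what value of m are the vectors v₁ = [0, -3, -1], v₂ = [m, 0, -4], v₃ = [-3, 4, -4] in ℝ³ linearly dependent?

The vectors are dependent exactly when the determinant of the matrix with rows v₁, v₂, v₃ vanishes.
Cofactor expansion gives det = -16*m - 36.
Solving -16*m - 36 = 0 yields m = -9/4.

m = -9/4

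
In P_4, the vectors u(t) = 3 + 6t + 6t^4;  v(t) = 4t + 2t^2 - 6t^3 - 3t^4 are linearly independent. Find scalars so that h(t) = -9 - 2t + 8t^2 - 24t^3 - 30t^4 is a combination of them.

Take coordinate vectors relative to {1, t, …, t^4}.
Set up the augmented matrix [u | v | h] and row-reduce.
Back-substitution yields (α₁, α₂) = (-3, 4).

h = -3u + 4v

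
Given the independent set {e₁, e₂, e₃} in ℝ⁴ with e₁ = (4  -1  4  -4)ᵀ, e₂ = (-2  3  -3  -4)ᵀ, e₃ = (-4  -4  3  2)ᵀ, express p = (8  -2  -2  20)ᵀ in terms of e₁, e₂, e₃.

p = -2e₁ - 4e₂ - 2e₃

Since e₁, e₂, e₃ are independent, the coefficients expressing p are uniquely determined by a linear system.
The system has the unique solution (c₁, c₂, c₃) = (-2, -4, -2).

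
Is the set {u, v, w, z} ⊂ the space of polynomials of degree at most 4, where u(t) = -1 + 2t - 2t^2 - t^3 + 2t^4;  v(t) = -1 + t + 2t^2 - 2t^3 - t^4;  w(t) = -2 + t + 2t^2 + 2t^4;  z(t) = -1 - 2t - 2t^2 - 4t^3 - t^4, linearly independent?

Write each element as a coordinate vector in ℝ⁵ using {1, t, …, t^4}.
Place the vectors as rows of a 4×5 matrix and reduce to echelon form.
The reduction yields 4 nonzero rows, so the rank is 4.
Since rank = 4 (the number of vectors), the set is linearly independent.

linearly independent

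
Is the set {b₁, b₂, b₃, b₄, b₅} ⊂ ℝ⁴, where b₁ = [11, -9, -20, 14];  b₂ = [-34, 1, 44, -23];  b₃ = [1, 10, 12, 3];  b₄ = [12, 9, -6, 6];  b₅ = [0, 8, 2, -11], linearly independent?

There are 5 vectors in a 4-dimensional space, so they cannot be linearly independent.

linearly dependent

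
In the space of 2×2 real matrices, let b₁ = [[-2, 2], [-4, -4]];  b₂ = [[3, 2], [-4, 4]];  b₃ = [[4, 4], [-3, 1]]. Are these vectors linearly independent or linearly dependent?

linearly independent

Write each element as a coordinate vector in ℝ⁴ using {E₁₁, E₁₂, E₂₁, E₂₂}.
Row-reduce the matrix whose columns are b₁, b₂, b₃.
The reduction yields 3 nonzero rows, so the rank is 3.
Since rank = 3 (the number of vectors), the set is linearly independent.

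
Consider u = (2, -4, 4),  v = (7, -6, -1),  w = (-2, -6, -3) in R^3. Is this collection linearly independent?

Row-reduce the matrix whose columns are u, v, w.
The reduction yields 3 nonzero rows, so the rank is 3.
Since rank = 3 (the number of vectors), the set is linearly independent.

linearly independent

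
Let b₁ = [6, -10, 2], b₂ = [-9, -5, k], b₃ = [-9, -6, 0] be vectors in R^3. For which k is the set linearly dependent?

k = -1/7

Place the vectors as rows of a 3×3 matrix; dependence ⇔ determinant zero.
Expanding, det = 126*k + 18.
This vanishes exactly when k = -1/7.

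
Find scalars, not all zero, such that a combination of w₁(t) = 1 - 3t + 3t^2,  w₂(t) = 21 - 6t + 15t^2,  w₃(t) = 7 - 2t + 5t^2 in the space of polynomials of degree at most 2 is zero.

w₂ - 3w₃ = 0

Take coordinates with respect to {1, t, t^2}.
Row-reduce the matrix with w₁, w₂, w₃ as columns; the null space gives the coefficients.
A generator of the null space is (0, 1, -3).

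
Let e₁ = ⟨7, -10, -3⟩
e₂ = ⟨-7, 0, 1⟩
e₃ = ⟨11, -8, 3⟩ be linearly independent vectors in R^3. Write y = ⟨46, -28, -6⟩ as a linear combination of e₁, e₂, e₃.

y = 2e₁ - 3e₂ + e₃

Since e₁, e₂, e₃ are independent, the coefficients expressing y are uniquely determined by a linear system.
Row-reducing the augmented matrix gives the unique coefficients (a₁, a₂, a₃) = (2, -3, 1).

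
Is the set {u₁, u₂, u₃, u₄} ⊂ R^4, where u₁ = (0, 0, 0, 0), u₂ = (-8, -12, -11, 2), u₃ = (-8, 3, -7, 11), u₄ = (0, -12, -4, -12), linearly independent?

One of the vectors is the zero vector, so the set is linearly dependent.

linearly dependent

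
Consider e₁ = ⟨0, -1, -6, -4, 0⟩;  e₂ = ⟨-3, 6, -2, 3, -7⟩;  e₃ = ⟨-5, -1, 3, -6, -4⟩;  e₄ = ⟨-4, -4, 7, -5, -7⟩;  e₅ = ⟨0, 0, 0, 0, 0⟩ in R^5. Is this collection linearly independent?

One of the vectors is the zero vector, so the set is linearly dependent.

linearly dependent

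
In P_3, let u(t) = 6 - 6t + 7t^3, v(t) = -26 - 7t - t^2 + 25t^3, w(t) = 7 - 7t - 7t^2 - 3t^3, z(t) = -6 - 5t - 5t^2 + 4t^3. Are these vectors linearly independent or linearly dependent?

Write each element as a coordinate vector in ℝ⁴ using {1, t, …, t^3}.
Form the 4×4 matrix with these as columns; its determinant is 0.
A zero determinant means the columns are linearly dependent.
Indeed u - v - 2w + 3z = 0.

linearly dependent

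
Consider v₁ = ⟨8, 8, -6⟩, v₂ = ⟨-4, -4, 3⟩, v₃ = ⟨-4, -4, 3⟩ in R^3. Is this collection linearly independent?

linearly dependent

Row-reduce the matrix whose columns are v₁, v₂, v₃.
The reduction yields 1 nonzero row, so the rank is 1.
Since rank 1 < 3, the set is linearly dependent.
Indeed v₁ + 2v₂ = 0.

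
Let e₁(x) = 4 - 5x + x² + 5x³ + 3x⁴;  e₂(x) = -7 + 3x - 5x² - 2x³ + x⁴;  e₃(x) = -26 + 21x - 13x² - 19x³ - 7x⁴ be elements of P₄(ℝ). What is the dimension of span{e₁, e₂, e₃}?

Represent each element by its coordinate vector in ℝ⁵.
Form the matrix with e₁, e₂, e₃ as columns and reduce.
There are 2 pivot columns, so rank = 2.

2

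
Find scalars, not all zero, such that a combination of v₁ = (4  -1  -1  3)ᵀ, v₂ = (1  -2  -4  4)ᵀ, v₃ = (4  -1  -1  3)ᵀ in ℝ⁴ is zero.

Set up α₁v₁ + … + α₃v₃ = 0 and solve the homogeneous system.
A generator of the null space is (1, 0, -1).

v₁ - v₃ = 0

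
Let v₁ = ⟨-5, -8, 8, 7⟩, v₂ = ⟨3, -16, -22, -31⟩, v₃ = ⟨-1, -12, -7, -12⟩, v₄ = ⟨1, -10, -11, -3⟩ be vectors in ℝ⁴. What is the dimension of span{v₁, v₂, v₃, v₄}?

Form the matrix with v₁, v₂, v₃, v₄ as columns and reduce.
Reduction leaves 3 leading entries, giving rank 3.

dim = 3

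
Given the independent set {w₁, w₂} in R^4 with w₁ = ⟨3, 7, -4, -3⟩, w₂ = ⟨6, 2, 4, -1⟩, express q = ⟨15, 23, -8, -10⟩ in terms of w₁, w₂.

q = 3w₁ + w₂

Write q = c₁w₁ + c₂w₂ and equate components.
Row-reducing the augmented matrix gives the unique coefficients (c₁, c₂) = (3, 1).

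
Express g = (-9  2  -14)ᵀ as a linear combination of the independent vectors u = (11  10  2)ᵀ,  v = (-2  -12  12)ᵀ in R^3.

g = -u - v

Set up the augmented matrix [u | v | g] and row-reduce.
Row-reducing the augmented matrix gives the unique coefficients (a₁, a₂) = (-1, -1).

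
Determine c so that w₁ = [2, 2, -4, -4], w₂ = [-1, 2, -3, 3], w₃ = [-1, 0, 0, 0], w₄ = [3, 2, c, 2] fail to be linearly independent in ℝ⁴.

c = -22/7

The set is linearly dependent precisely when det[w₁; w₂; w₃; w₄] = 0.
Cofactor expansion gives det = 14*c + 44.
This vanishes exactly when c = -22/7.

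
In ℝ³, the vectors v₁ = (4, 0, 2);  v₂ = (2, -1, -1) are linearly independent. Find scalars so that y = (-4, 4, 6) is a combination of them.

y = v₁ - 4v₂

Solve the system with v₁, v₂ as columns and y as the right-hand side.
Row-reducing the augmented matrix gives the unique coefficients (α₁, α₂) = (1, -4).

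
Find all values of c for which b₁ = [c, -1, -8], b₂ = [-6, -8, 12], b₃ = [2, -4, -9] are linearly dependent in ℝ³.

The vectors are dependent exactly when the determinant of the matrix with rows b₁, b₂, b₃ vanishes.
Expanding, det = 120*c - 290.
This vanishes exactly when c = 29/12.

c = 29/12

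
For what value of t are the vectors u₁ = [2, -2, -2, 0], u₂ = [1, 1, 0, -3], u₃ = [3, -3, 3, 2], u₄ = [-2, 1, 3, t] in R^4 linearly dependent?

Dependence holds iff the 4×4 matrix [u₁ u₂ u₃ u₄] is singular.
Cofactor expansion gives det = 24*t - 48.
Solving 24*t - 48 = 0 yields t = 2.

t = 2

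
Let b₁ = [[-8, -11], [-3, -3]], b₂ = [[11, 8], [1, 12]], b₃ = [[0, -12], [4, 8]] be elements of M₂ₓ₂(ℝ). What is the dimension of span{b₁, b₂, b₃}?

Pass to coordinate vectors with respect to the basis {E₁₁, E₁₂, E₂₁, E₂₂}.
Apply Gaussian elimination to the matrix whose rows are b₁, b₂, b₃.
Exactly 3 pivots survive; hence the rank is 3.

dim = 3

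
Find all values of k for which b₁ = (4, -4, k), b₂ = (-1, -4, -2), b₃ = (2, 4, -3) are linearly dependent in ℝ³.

The vectors are dependent exactly when the determinant of the matrix with rows b₁, b₂, b₃ vanishes.
Cofactor expansion gives det = 4*k + 108.
Solving 4*k + 108 = 0 yields k = -27.

k = -27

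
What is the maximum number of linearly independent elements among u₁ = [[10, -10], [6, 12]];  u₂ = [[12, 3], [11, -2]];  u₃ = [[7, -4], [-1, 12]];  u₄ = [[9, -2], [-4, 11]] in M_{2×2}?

4

Pass to coordinate vectors with respect to the basis {E₁₁, E₁₂, E₂₁, E₂₂}.
Apply Gaussian elimination to the matrix whose rows are u₁, u₂, u₃, u₄.
Reduction leaves 4 leading entries, giving rank 4.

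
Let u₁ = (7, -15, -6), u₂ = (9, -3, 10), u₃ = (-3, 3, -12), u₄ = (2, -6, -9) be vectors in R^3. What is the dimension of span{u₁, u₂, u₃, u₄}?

dim = 3

Put the 3×4 matrix [u₁|u₂|u₃|u₄] into echelon form.
Exactly 3 pivots survive; hence the rank is 3.
(With 4 elements in a 3-dimensional space the rank is at most 3.)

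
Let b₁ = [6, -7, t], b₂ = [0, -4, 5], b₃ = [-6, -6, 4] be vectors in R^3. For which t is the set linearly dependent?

t = 49/4

Dependence holds iff the 3×3 matrix [b₁ b₂ b₃] is singular.
Cofactor expansion gives det = 294 - 24*t.
This vanishes exactly when t = 49/4.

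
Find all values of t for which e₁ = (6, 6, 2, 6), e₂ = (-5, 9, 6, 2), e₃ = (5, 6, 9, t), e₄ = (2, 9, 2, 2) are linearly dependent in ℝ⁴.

The set is linearly dependent precisely when det[e₁; e₂; e₃; e₄] = 0.
Expanding, det = 210*t - 3150.
This vanishes exactly when t = 15.

t = 15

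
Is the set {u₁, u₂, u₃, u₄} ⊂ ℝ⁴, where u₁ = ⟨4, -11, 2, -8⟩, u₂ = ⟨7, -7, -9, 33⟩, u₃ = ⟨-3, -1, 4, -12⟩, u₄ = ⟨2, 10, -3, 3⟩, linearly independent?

linearly dependent

The matrix [u₁|u₂|u₃|u₄] has determinant 0.
A zero determinant means the columns are linearly dependent.
Indeed u₂ + 3u₃ + u₄ = 0.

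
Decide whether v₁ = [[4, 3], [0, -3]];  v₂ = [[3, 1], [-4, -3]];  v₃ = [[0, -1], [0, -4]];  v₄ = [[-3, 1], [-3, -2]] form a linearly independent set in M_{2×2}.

Write each element as a coordinate vector in ℝ⁴ using {E₁₁, E₁₂, E₂₁, E₂₂}.
Row-reduce the matrix whose columns are v₁, v₂, v₃, v₄.
The reduction yields 4 nonzero rows, so the rank is 4.
Since rank = 4 (the number of vectors), the set is linearly independent.

linearly independent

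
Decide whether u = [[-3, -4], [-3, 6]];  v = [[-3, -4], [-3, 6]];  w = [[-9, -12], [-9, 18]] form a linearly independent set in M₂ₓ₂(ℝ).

linearly dependent

Take coordinates with respect to the standard basis {E₁₁, E₁₂, E₂₁, E₂₂}.
Place the vectors as rows of a 3×4 matrix and reduce to echelon form.
The reduction yields 1 nonzero row, so the rank is 1.
Since rank 1 < 3, the set is linearly dependent.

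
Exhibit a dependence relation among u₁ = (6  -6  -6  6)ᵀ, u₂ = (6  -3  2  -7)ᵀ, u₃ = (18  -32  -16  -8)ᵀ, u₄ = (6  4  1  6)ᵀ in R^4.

Row-reduce the matrix with u₁, u₂, u₃, u₄ as columns; the null space gives the coefficients.
One solution (up to scaling) is (3, 2, -1, -2).

3u₁ + 2u₂ - u₃ - 2u₄ = 0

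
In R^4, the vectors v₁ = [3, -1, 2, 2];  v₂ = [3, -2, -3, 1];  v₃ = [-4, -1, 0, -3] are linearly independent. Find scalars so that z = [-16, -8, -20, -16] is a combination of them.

Solve the system with v₁, v₂, v₃ as columns and z as the right-hand side.
The system has the unique solution (α₁, α₂, α₃) = (-4, 4, 4).

z = -4v₁ + 4v₂ + 4v₃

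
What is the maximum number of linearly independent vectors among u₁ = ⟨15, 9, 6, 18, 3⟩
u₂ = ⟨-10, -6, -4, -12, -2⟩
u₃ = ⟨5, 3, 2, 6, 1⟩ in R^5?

Form the matrix with u₁, u₂, u₃ as columns and reduce.
There is 1 pivot column, so rank = 1.

1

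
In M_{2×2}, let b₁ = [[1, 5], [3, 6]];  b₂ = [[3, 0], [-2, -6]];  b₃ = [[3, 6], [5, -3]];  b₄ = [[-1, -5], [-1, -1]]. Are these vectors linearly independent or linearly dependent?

linearly independent

Take coordinates with respect to the standard basis {E₁₁, E₁₂, E₂₁, E₂₂}.
Row-reduce the matrix whose columns are b₁, b₂, b₃, b₄.
The reduction yields 4 nonzero rows, so the rank is 4.
Since rank = 4 (the number of vectors), the set is linearly independent.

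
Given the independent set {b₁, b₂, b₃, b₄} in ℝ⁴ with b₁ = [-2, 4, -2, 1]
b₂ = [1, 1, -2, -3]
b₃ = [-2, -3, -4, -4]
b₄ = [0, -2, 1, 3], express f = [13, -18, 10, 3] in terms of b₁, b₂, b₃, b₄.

f = -4b₁ + 3b₂ - b₃ + 4b₄

Set up the augmented matrix [b₁ | b₂ | b₃ | b₄ | f] and row-reduce.
Back-substitution yields (a₁, …, a₄) = (-4, 3, -1, 4).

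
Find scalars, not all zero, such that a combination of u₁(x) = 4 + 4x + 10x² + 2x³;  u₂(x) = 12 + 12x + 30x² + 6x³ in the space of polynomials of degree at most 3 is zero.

Pass to coordinate vectors relative to the basis {1, x, …, x³}.
Write the vectors as columns of a matrix and find a nonzero vector in its null space.
The free variable yields coefficients (3, -1) (any nonzero multiple also works).

3u₁ - u₂ = 0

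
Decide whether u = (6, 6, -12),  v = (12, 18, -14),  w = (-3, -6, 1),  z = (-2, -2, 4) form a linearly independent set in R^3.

linearly dependent

There are 4 vectors in a 3-dimensional space, so they cannot be linearly independent.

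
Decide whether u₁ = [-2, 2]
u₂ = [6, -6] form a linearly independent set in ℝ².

linearly dependent

One vector is a scalar multiple of another, so the set is dependent.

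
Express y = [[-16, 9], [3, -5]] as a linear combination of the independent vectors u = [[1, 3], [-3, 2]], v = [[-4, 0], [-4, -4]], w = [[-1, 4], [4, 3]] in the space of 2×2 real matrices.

Take coordinate vectors relative to {E₁₁, E₁₂, E₂₁, E₂₂}.
Write y = α₁u + … + α₃w and equate components.
Back-substitution yields (α₁, α₂, α₃) = (-1, 3, 3).

y = -u + 3v + 3w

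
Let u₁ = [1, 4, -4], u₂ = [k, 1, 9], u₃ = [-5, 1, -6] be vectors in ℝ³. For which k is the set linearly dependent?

k = 43/4

Dependence holds iff the 3×3 matrix [u₁ u₂ u₃] is singular.
The determinant works out to 20*k - 215.
This vanishes exactly when k = 43/4.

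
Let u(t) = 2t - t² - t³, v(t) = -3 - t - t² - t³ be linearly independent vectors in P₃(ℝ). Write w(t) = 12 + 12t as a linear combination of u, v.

w = 4u - 4v

Work in coordinates with respect to the standard basis {1, t, …, t³}.
Solve the system with u, v as columns and w as the right-hand side.
Back-substitution yields (α₁, α₂) = (4, -4).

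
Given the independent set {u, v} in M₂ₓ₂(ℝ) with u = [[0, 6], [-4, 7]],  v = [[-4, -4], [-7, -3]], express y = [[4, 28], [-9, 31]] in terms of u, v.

y = 4u - v

Work in coordinates with respect to the standard basis {E₁₁, E₁₂, E₂₁, E₂₂}.
Set up the augmented matrix [u | v | y] and row-reduce.
The system has the unique solution (a₁, a₂) = (4, -1).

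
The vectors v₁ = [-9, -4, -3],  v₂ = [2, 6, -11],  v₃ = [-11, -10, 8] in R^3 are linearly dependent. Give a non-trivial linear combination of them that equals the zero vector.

v₁ - v₂ - v₃ = 0

Solve the homogeneous system with v₁, v₂, v₃ as columns by row-reducing the coefficient matrix.
One solution (up to scaling) is (1, -1, -1).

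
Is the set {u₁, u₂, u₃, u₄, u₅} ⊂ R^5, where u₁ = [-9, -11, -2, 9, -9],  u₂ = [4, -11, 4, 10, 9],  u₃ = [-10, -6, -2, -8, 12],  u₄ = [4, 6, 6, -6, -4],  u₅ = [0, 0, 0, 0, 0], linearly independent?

linearly dependent

One of the vectors is the zero vector, so the set is linearly dependent.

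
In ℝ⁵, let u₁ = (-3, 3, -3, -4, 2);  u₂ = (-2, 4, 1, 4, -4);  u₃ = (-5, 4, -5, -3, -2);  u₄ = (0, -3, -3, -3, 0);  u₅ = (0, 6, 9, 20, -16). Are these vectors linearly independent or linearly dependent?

linearly dependent

The matrix [u₁|u₂|u₃|u₄|u₅] has determinant 0.
A zero determinant means the columns are linearly dependent.
Indeed u₁ + u₂ - u₃ + u₄ = 0.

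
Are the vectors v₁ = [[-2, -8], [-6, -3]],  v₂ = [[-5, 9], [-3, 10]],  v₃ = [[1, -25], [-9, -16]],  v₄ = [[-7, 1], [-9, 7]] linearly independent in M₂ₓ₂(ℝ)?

linearly dependent

Take coordinates with respect to the standard basis {E₁₁, E₁₂, E₂₁, E₂₂}.
Row-reduce the matrix whose columns are v₁, v₂, v₃, v₄.
The reduction yields 2 nonzero rows, so the rank is 2.
Since rank 2 < 4, the set is linearly dependent.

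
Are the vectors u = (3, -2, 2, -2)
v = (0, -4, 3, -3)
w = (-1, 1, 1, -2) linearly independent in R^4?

Row-reduce the matrix whose columns are u, v, w.
The reduction yields 3 nonzero rows, so the rank is 3.
Since rank = 3 (the number of vectors), the set is linearly independent.

linearly independent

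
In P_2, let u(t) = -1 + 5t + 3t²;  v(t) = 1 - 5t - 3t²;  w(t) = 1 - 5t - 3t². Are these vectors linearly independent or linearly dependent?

linearly dependent

Take coordinates with respect to the standard basis {1, t, t²}.
Place the vectors as rows of a 3×3 matrix and reduce to echelon form.
The reduction yields 1 nonzero row, so the rank is 1.
Since rank 1 < 3, the set is linearly dependent.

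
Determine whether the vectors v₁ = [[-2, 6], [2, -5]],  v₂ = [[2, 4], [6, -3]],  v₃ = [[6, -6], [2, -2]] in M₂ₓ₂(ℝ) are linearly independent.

Take coordinates with respect to the standard basis {E₁₁, E₁₂, E₂₁, E₂₂}.
Place the vectors as rows of a 3×4 matrix and reduce to echelon form.
The reduction yields 3 nonzero rows, so the rank is 3.
Since rank = 3 (the number of vectors), the set is linearly independent.

linearly independent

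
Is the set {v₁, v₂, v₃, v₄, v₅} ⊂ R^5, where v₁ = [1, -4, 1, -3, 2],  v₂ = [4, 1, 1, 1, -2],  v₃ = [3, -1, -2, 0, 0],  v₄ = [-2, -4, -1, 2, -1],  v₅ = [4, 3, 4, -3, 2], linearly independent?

Row-reduce the matrix whose columns are v₁, v₂, v₃, v₄, v₅.
The reduction yields 5 nonzero rows, so the rank is 5.
Since rank = 5 (the number of vectors), the set is linearly independent.

linearly independent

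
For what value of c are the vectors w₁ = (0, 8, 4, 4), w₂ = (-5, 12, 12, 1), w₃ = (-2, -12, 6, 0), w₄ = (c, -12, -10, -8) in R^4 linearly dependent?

c = 2/3

Dependence holds iff the 4×4 matrix [w₁ w₂ w₃ w₄] is singular.
Expanding, det = 512 - 768*c.
Solving 512 - 768*c = 0 yields c = 2/3.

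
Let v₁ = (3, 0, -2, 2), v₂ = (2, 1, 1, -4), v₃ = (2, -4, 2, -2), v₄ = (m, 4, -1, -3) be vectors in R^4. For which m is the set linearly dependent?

m = 17/6

The set is linearly dependent precisely when det[v₁; v₂; v₃; v₄] = 0.
Cofactor expansion gives det = 24*m - 68.
This vanishes exactly when m = 17/6.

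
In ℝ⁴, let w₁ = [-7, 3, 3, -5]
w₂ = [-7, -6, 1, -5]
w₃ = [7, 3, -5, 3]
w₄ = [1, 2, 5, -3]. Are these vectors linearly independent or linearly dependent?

Form the 4×4 matrix with these as columns; its determinant is 1396.
A nonzero determinant means the columns are linearly independent.

linearly independent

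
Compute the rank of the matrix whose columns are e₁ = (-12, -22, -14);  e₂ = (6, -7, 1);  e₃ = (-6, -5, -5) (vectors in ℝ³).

Apply Gaussian elimination to the matrix whose rows are e₁, e₂, e₃.
There are 2 pivot columns, so rank = 2.

rank 2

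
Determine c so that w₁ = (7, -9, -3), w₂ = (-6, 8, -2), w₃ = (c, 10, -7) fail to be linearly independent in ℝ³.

Dependence holds iff the 3×3 matrix [w₁ w₂ w₃] is singular.
Expanding, det = 42*c + 306.
This vanishes exactly when c = -51/7.

c = -51/7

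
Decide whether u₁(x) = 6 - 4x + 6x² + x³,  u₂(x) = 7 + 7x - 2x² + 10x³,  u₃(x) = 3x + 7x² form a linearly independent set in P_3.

Take coordinates with respect to the standard basis {1, x, …, x³}.
Row-reduce the matrix whose columns are u₁, u₂, u₃.
The reduction yields 3 nonzero rows, so the rank is 3.
Since rank = 3 (the number of vectors), the set is linearly independent.

linearly independent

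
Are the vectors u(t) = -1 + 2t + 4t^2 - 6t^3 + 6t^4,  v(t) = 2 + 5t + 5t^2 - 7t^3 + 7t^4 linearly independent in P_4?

Take coordinates with respect to the standard basis {1, t, …, t^4}.
Place the vectors as rows of a 2×5 matrix and reduce to echelon form.
The reduction yields 2 nonzero rows, so the rank is 2.
Since rank = 2 (the number of vectors), the set is linearly independent.

linearly independent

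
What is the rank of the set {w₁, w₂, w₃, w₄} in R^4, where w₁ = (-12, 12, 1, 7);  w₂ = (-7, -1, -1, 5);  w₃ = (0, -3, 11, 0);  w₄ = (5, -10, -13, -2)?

3

Put the 4×4 matrix [w₁|w₂|w₃|w₄] into echelon form.
The echelon form has 3 nonzero rows, so the rank is 3.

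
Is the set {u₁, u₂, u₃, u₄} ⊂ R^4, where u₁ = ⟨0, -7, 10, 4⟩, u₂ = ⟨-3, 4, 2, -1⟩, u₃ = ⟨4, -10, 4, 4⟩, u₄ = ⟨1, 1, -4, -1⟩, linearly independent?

linearly dependent

Form the 4×4 matrix with these as columns; its determinant is 0.
A zero determinant means the columns are linearly dependent.
Indeed 2u₁ - 4u₂ - 3u₃ = 0.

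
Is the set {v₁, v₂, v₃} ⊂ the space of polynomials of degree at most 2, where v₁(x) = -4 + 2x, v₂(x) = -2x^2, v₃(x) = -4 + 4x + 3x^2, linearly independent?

Write each element as a coordinate vector in ℝ³ using {1, x, x^2}.
The matrix [v₁|v₂|v₃] has determinant -16.
A nonzero determinant means the columns are linearly independent.

linearly independent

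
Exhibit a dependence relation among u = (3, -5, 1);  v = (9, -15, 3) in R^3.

Write the vectors as columns of a matrix and find a nonzero vector in its null space.
A generator of the null space is (3, -1).

3u - v = 0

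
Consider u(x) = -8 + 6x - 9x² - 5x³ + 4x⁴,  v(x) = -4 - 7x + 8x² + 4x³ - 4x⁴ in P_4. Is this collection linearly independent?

linearly independent

Write each element as a coordinate vector in ℝ⁵ using {1, x, …, x⁴}.
Row-reduce the matrix whose columns are u, v.
The reduction yields 2 nonzero rows, so the rank is 2.
Since rank = 2 (the number of vectors), the set is linearly independent.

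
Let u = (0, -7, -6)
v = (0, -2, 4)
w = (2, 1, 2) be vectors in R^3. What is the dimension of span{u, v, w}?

Apply Gaussian elimination to the matrix whose rows are u, v, w.
Reduction leaves 3 leading entries, giving rank 3.

dim = 3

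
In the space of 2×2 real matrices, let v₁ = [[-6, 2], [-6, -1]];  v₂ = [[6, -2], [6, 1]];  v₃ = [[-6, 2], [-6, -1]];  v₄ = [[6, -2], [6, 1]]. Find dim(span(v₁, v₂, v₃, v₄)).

dim = 1

Use coordinates relative to {E₁₁, E₁₂, E₂₁, E₂₂}.
Form the matrix with v₁, v₂, v₃, v₄ as columns and reduce.
Reduction leaves 1 leading entry, giving rank 1.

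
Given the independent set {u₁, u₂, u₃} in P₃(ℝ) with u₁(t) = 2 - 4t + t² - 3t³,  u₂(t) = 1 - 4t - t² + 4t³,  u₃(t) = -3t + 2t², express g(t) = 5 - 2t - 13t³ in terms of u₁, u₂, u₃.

Take coordinate vectors relative to {1, t, …, t³}.
Since u₁, u₂, u₃ are independent, the coefficients expressing g are uniquely determined by a linear system.
The system has the unique solution (α₁, α₂, α₃) = (3, -1, -2).

g = 3u₁ - u₂ - 2u₃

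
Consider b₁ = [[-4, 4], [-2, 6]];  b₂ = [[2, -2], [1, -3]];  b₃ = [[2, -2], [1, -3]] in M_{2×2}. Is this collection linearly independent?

linearly dependent

Take coordinates with respect to the standard basis {E₁₁, E₁₂, E₂₁, E₂₂}.
Row-reduce the matrix whose columns are b₁, b₂, b₃.
The reduction yields 1 nonzero row, so the rank is 1.
Since rank 1 < 3, the set is linearly dependent.
Indeed b₁ + 2b₂ = 0.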